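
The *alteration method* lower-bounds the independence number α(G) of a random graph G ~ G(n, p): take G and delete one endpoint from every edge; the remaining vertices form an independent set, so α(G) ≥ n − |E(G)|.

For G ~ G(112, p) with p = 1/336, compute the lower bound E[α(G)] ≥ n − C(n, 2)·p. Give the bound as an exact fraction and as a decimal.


E[|E(G)|] = C(112, 2)·p = 6216 · (1/336) = 37/2.
E[α(G)] ≥ n − E[|E(G)|] = 112 − 37/2 = 187/2.
Numerically: ≈ 93.50000.
(This is only a lower bound; the true E[α(G)] may be larger.)

E[α(G)] ≥ 187/2 ≈ 93.50000.


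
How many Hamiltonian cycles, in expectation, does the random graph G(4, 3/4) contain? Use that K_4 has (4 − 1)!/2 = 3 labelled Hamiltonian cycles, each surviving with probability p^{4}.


K_4 has (4 − 1)!/2 = 3 labelled Hamiltonian cycles.
For each such Hamiltonian cycle H, let X_H = 1 if all 4 edges of H are present in G. Then P[X_H = 1] = p^{4} = (3/4)^{4} = 81/256.
Summing the indicators: E[X] = Σ_H E[X_H] = 3 · p^{4} = 3 · 81/256 = 243/256.
Numerically: E[X] ≈ 0.949219.

E[X] = 3 · (3/4)^{4} = 243/256 ≈ 0.949219.


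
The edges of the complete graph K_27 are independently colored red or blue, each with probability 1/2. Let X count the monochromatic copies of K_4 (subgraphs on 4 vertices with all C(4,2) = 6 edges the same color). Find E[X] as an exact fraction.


Let X = Σ_S X_S over the C(27, 4) = 17550 subsets S of size 4, where X_S = 1 if the K_4 on S is monochromatic.
For a fixed S, the K_4 on S has C(4, 2) = 6 edges. P[all 6 edges red] = (1/2)^6, and likewise for blue, so P[monochromatic] = 2·(1/2)^6 = 2^{1 − 6} = 1/32.
By linearity of expectation: E[X] = C(27, 4) · 2^{1 − 6} = 17550 · 1/32 = 8775/16.
Numerically: E[X] ≈ 548.438.

E[X] = C(27,4)·2^(1−C(4,2)) = 8775/16 ≈ 548.438.


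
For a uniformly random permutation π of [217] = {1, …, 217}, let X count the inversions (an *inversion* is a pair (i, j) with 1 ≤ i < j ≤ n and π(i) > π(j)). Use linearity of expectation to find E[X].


Write X = Σ X_I over the C(217, 2) = 23436 pairs i < j, with X_I the indicator of one inversion.
There are 23436 indicators.
For each fixed pair i < j, the values π(i) and π(j) are two distinct elements of {1, …, 217} in uniformly random order; by symmetry P[π(i) > π(j)] = 1/2.
By linearity: E[X] = 23436 · (1/2) = C(217, 2) · (1/2) = 23436/2 = 11718 ≈ 11718.0000.

E[X] = 11718 = 11718.0000.


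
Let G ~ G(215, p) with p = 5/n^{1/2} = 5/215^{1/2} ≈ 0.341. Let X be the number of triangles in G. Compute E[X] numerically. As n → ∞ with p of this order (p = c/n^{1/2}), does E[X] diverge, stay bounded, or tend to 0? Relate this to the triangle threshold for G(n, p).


Number of potential triangles: C(215, 3) = 1633355.
Each occurs with probability p³ ≈ (0.341)³ ≈ 3.9650834e-02.
By linearity: E[X] = C(215, 3)·p³ ≈ 1633355 · 3.9650834e-02 ≈ 64763.88746.
Since α = 1/2 < 1, p = c/n^{1/2} ≫ 1/n is above the triangle threshold p ~ 1/n. Asymptotically E[X] ~ (c³/6)·n^{3(1−α)} = (5³/6)·n^{1.5} → ∞; triangles are abundant w.h.p.

E[X] ≈ 64763.88746; in regime p = Θ(1/n^{1/2}) E[X] diverges (above the triangle threshold p ~ 1/n).


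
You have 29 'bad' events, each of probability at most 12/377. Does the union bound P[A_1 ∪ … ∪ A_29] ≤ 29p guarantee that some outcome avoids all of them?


Union bound: P[∪_{i=1}^{29} A_i] ≤ Σ_i P[A_i] ≤ 29·p = 29·(12/377) = 12/13.
Numerically: 12/13 ≈ 0.9231.
Is 12/13 < 1? YES.
Since P[∪ A_i] ≤ 12/13 < 1, the complement has P[∩ A_i^c] ≥ 1 − 12/13 = 1/13 > 0, so some outcome avoids every A_i.

29·p = 12/13 ≈ 0.9231; existence CERTIFIED by the union bound.


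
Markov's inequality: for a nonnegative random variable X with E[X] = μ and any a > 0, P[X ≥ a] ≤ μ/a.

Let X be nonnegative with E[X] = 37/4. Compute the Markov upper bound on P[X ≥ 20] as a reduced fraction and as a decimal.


μ = E[X] = 37/4, a = 20.
Markov: P[X ≥ 20] ≤ μ/a = (37/4)/20 = 37/80.
Numerically: ≈ 0.462500.
(Since a = 20 > μ = 9.250000, the bound 37/80 is < 1 and informative.)

P[X ≥ 20] ≤ 37/80 ≈ 0.462500.


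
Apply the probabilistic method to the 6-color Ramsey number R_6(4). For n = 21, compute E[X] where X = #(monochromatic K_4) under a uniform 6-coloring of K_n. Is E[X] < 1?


E[X] = C(21, 4) · 6^{1 − 6} = 5985 · 6^{−5} = 5985/7776.
As a reduced fraction: E[X] = 665/864 ≈ 0.770.
Is E[X] < 1? YES.
Since E[X] < 1, there exists a 6-coloring of K_{21} with no monochromatic K_4; hence R_6(4) > 21.

E[X] = 665/864 ≈ 0.770; E[X] < 1, so R_6(4) > 21.


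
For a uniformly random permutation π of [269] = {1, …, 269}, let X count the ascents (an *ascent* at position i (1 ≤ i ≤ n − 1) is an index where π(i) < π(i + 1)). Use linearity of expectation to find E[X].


Write X = Σ X_I over i = 1, …, 268, with X_I the indicator of one ascent.
There are 268 indicators.
For each fixed i, the pair (π(i), π(i+1)) is a uniformly random ordered pair of distinct values from {1, …, 269}; by symmetry P[π(i) < π(i+1)] = 1/2.
By linearity: E[X] = 268 · (1/2) = (269 − 1) · (1/2) = 134 ≈ 134.0000.

E[X] = 134 = 134.0000.


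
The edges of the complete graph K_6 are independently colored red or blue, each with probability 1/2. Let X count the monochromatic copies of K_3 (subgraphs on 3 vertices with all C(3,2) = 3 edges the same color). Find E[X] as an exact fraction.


Let X = Σ_S X_S over the C(6, 3) = 20 subsets S of size 3, where X_S = 1 if the K_3 on S is monochromatic.
For a fixed S, the K_3 on S has C(3, 2) = 3 edges. P[all 3 edges red] = (1/2)^3, and likewise for blue, so P[monochromatic] = 2·(1/2)^3 = 2^{1 − 3} = 1/4.
By linearity of expectation: E[X] = C(6, 3) · 2^{1 − 3} = 20 · 1/4 = 5.
Numerically: E[X] ≈ 5.000000.

E[X] = C(6,3)·2^(1−C(3,2)) = 5 ≈ 5.000000.


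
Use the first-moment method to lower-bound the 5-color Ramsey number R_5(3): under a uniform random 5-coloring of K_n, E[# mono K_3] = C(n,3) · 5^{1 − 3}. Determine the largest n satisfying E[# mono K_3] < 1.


We need C(n, 3) · 5^{1 − 3} < 1, i.e. C(n, 3) < 5^{3 − 1} = 25.
Check values of n near the boundary:
  n = 3: C(3, 3) = 1; 1 < 25? YES
  n = 4: C(4, 3) = 4; 4 < 25? YES
  n = 5: C(5, 3) = 10; 10 < 25? YES
  n = 6: C(6, 3) = 20; 20 < 25? YES
  n = 7: C(7, 3) = 35; 35 < 25? NO
The largest n with C(n, 3) < 25 is n = 6 (where E[X] = 4/5 ≈ 0.800). Hence R_5(3) > 6, i.e. R_5(3) ≥ 7.

Largest n = 6; hence R_5(3) > 6.


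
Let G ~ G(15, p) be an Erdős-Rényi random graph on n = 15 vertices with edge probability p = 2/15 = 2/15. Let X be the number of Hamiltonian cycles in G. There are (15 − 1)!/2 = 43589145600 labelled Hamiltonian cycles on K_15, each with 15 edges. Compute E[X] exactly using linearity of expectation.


K_15 has (15 − 1)!/2 = 43589145600 labelled Hamiltonian cycles.
For each such Hamiltonian cycle H, let X_H = 1 if all 15 edges of H are present in G. Then P[X_H = 1] = p^{15} = (2/15)^{15} = 32768/437893890380859375.
Summing the indicators: E[X] = Σ_H E[X_H] = 43589145600 · p^{15} = 43589145600 · 32768/437893890380859375 = 235115905024/72081298828125.
Numerically: E[X] ≈ 0.00326182.

E[X] = 43589145600 · (2/15)^{15} = 235115905024/72081298828125 ≈ 0.00326182.


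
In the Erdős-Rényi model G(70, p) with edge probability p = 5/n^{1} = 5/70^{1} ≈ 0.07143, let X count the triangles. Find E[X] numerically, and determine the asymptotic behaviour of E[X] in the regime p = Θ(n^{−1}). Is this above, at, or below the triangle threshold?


Number of potential triangles: C(70, 3) = 54740.
Each occurs with probability p³ ≈ (0.07143)³ ≈ 3.644315e-04.
By linearity: E[X] = C(70, 3)·p³ ≈ 54740 · 3.644315e-04 ≈ 19.9490.
Here α = 1, so p = 5/n is exactly at the triangle threshold p ~ 1/n. Asymptotically E[X] → c³/6 = 5³/6 = 125/6 ≈ 20.8333, a bounded constant. In this regime the triangle count is asymptotically Poisson(c³/6).

E[X] ≈ 19.9490; in regime p = Θ(1/n^{1}) E[X] stays bounded (at the triangle threshold p ~ 1/n).


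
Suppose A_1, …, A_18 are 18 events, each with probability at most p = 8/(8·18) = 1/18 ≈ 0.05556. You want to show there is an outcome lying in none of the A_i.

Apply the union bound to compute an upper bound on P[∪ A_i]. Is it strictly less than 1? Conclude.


Union bound: P[∪_{i=1}^{18} A_i] ≤ Σ_i P[A_i] ≤ 18·p = 18·(1/18) = 1.
Numerically: 1 ≈ 1.00000.
Is 1 < 1? NO.
Since the bound 1 is ≥ 1, the union bound is uninformative here; it does NOT by itself certify existence.

18·p = 1 ≈ 1.00000; existence NOT certified by the union bound.


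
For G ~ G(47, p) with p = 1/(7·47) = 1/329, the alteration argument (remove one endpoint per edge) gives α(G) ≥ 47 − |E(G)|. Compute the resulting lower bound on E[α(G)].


E[|E(G)|] = C(47, 2)·p = 1081 · (1/329) = 23/7.
E[α(G)] ≥ n − E[|E(G)|] = 47 − 23/7 = 306/7.
Numerically: ≈ 43.714.
(This is only a lower bound; the true E[α(G)] may be larger.)

E[α(G)] ≥ 306/7 ≈ 43.714.


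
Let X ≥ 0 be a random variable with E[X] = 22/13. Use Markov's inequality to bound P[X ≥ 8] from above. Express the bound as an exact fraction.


μ = E[X] = 22/13, a = 8.
Markov: P[X ≥ 8] ≤ μ/a = (22/13)/8 = 11/52.
Numerically: ≈ 0.2115.
(Since a = 8 > μ = 1.6923, the bound 11/52 is < 1 and informative.)

P[X ≥ 8] ≤ 11/52 ≈ 0.2115.


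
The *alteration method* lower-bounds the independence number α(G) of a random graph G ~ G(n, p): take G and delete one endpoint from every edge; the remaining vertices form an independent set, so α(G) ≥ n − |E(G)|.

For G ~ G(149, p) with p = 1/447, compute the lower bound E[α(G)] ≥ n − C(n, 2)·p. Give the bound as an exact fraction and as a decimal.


E[|E(G)|] = C(149, 2)·p = 11026 · (1/447) = 74/3.
E[α(G)] ≥ n − E[|E(G)|] = 149 − 74/3 = 373/3.
Numerically: ≈ 124.333.
(This is only a lower bound; the true E[α(G)] may be larger.)

E[α(G)] ≥ 373/3 ≈ 124.333.


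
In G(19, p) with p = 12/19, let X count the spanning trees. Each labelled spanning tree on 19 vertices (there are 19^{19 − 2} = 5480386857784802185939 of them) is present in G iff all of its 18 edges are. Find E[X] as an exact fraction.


K_19 has 19^{19 − 2} = 5480386857784802185939 labelled spanning trees.
For each such spanning tree H, let X_H = 1 if all 18 edges of H are present in G. Then P[X_H = 1] = p^{18} = (12/19)^{18} = 26623333280885243904/104127350297911241532841.
By linearity: E[X] = Σ_H E[X_H] = 5480386857784802185939 · p^{18} = 5480386857784802185939 · 26623333280885243904/104127350297911241532841 = 26623333280885243904/19.
Numerically: E[X] ≈ 1.401e+18.

E[X] = 5480386857784802185939 · (12/19)^{18} = 26623333280885243904/19 ≈ 1.401e+18.


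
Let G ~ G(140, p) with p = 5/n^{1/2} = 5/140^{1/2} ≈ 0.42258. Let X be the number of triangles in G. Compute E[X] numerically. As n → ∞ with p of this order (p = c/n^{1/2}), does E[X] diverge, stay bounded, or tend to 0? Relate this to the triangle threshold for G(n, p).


Number of potential triangles: C(140, 3) = 447580.
Each occurs with probability p³ ≈ (0.42258)³ ≈ 7.5460201e-02.
By linearity: E[X] = C(140, 3)·p³ ≈ 447580 · 7.5460201e-02 ≈ 33774.47690.
Since α = 1/2 < 1, p = c/n^{1/2} ≫ 1/n is above the triangle threshold p ~ 1/n. Asymptotically E[X] ~ (c³/6)·n^{3(1−α)} = (5³/6)·n^{1.5} → ∞; triangles are abundant w.h.p.

E[X] ≈ 33774.47690; in regime p = Θ(1/n^{1/2}) E[X] diverges (above the triangle threshold p ~ 1/n).


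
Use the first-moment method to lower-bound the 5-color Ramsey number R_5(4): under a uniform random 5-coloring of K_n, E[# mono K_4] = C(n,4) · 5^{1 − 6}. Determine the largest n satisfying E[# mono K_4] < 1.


We need C(n, 4) · 5^{1 − 6} < 1, i.e. C(n, 4) < 5^{6 − 1} = 3125.
Check values of n near the boundary:
  n = 12: C(12, 4) = 495; 495 < 3125? YES
  n = 13: C(13, 4) = 715; 715 < 3125? YES
  n = 14: C(14, 4) = 1001; 1001 < 3125? YES
  n = 15: C(15, 4) = 1365; 1365 < 3125? YES
  n = 16: C(16, 4) = 1820; 1820 < 3125? YES
  n = 17: C(17, 4) = 2380; 2380 < 3125? YES
  n = 18: C(18, 4) = 3060; 3060 < 3125? YES
  n = 19: C(19, 4) = 3876; 3876 < 3125? NO
  n = 20: C(20, 4) = 4845; 4845 < 3125? NO
The largest n with C(n, 4) < 3125 is n = 18 (where E[X] = 612/625 ≈ 0.979). Hence R_5(4) > 18, i.e. R_5(4) ≥ 19.

Largest n = 18; hence R_5(4) > 18.


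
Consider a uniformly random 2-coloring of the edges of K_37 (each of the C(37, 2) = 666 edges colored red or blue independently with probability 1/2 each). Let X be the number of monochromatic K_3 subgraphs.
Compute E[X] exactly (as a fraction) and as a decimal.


Let X = Σ_S X_S over the C(37, 3) = 7770 subsets S of size 3, where X_S = 1 if the K_3 on S is monochromatic.
For a fixed S, the K_3 on S has C(3, 2) = 3 edges. P[all 3 edges red] = (1/2)^3, and likewise for blue, so P[monochromatic] = 2·(1/2)^3 = 2^{1 − 3} = 1/4.
By linearity of expectation: E[X] = C(37, 3) · 2^{1 − 3} = 7770 · 1/4 = 3885/2.
Numerically: E[X] ≈ 1942.50000.

E[X] = C(37,3)·2^(1−C(3,2)) = 3885/2 ≈ 1942.50000.


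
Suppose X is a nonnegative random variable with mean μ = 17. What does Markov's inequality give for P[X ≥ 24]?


μ = E[X] = 17, a = 24.
Markov: P[X ≥ 24] ≤ μ/a = (17)/24 = 17/24.
Numerically: ≈ 0.708.
(Since a = 24 > μ = 17.000, the bound 17/24 is < 1 and informative.)

P[X ≥ 24] ≤ 17/24 ≈ 0.708.


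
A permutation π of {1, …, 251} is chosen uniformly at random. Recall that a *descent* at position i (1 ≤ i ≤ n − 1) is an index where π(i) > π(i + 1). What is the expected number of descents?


Write X = Σ X_I over i = 1, …, 250, with X_I the indicator of one descent.
There are 250 indicators.
For each fixed i, the pair (π(i), π(i+1)) is a uniformly random ordered pair of distinct values from {1, …, 251}; by symmetry P[π(i) > π(i+1)] = 1/2.
By linearity: E[X] = 250 · (1/2) = (251 − 1) · (1/2) = 125 ≈ 125.000000.

E[X] = 125 = 125.000000.


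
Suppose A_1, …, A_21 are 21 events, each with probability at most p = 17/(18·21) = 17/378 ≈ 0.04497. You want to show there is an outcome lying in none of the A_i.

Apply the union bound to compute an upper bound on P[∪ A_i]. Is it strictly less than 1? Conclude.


Union bound: P[∪_{i=1}^{21} A_i] ≤ Σ_i P[A_i] ≤ 21·p = 21·(17/378) = 17/18.
Numerically: 17/18 ≈ 0.94444.
Is 17/18 < 1? YES.
Since P[∪ A_i] ≤ 17/18 < 1, the complement has P[∩ A_i^c] ≥ 1 − 17/18 = 1/18 > 0, so some outcome avoids every A_i.

21·p = 17/18 ≈ 0.94444; existence CERTIFIED by the union bound.


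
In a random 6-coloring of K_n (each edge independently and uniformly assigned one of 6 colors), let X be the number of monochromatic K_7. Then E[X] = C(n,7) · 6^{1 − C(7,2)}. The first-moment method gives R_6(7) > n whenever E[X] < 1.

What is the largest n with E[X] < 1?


We need C(n, 7) · 6^{1 − 21} < 1, i.e. C(n, 7) < 6^{21 − 1} = 3656158440062976.
Check values of n near the boundary:
  n = 564: C(564, 7) = 3469685994423792; 3469685994423792 < 3656158440062976? YES
  n = 565: C(565, 7) = 3513212521235560; 3513212521235560 < 3656158440062976? YES
  n = 566: C(566, 7) = 3557206237959440; 3557206237959440 < 3656158440062976? YES
  n = 567: C(567, 7) = 3601671315933933; 3601671315933933 < 3656158440062976? YES
  n = 568: C(568, 7) = 3646611956239704; 3646611956239704 < 3656158440062976? YES
  n = 569: C(569, 7) = 3692032389858348; 3692032389858348 < 3656158440062976? NO
  n = 570: C(570, 7) = 3737936877831720; 3737936877831720 < 3656158440062976? NO
  n = 571: C(571, 7) = 3784329711421830; 3784329711421830 < 3656158440062976? NO
The largest n with C(n, 7) < 3656158440062976 is n = 568 (where E[X] = 16882462760369/16926659444736 ≈ 0.997389). Hence R_6(7) > 568, i.e. R_6(7) ≥ 569.

Largest n = 568; hence R_6(7) > 568.


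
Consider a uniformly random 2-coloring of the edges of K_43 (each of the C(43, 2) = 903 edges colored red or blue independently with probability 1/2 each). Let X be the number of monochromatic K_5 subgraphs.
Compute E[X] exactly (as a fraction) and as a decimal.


Let X = Σ_S X_S over the C(43, 5) = 962598 subsets S of size 5, where X_S = 1 if the K_5 on S is monochromatic.
For a fixed S, the K_5 on S has C(5, 2) = 10 edges. P[all 10 edges red] = (1/2)^10, and likewise for blue, so P[monochromatic] = 2·(1/2)^10 = 2^{1 − 10} = 1/512.
By linearity of expectation: E[X] = C(43, 5) · 2^{1 − 10} = 962598 · 1/512 = 481299/256.
Numerically: E[X] ≈ 1880.07422.

E[X] = C(43,5)·2^(1−C(5,2)) = 481299/256 ≈ 1880.07422.


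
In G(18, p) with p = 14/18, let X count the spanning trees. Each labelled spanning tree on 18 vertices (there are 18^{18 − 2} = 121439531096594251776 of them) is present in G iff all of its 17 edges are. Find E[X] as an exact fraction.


K_18 has 18^{18 − 2} = 121439531096594251776 labelled spanning trees.
For each such spanning tree H, let X_H = 1 if all 17 edges of H are present in G. Then P[X_H = 1] = p^{17} = (7/9)^{17} = 232630513987207/16677181699666569.
Summing the indicators: E[X] = Σ_H E[X_H] = 121439531096594251776 · p^{17} = 121439531096594251776 · 232630513987207/16677181699666569 = 15245673364665597952/9.
Numerically: E[X] ≈ 1.694e+18.

E[X] = 121439531096594251776 · (7/9)^{17} = 15245673364665597952/9 ≈ 1.694e+18.


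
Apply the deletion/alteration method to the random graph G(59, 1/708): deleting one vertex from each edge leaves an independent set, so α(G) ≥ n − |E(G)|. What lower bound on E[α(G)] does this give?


E[|E(G)|] = C(59, 2)·p = 1711 · (1/708) = 29/12.
E[α(G)] ≥ n − E[|E(G)|] = 59 − 29/12 = 679/12.
Numerically: ≈ 56.583.
(This is only a lower bound; the true E[α(G)] may be larger.)

E[α(G)] ≥ 679/12 ≈ 56.583.


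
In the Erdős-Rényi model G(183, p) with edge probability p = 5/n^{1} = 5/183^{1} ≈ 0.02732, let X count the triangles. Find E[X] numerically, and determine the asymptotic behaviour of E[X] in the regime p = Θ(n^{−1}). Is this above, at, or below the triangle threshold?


Number of potential triangles: C(183, 3) = 1004731.
Each occurs with probability p³ ≈ (0.02732)³ ≈ 2.039655e-05.
By linearity: E[X] = C(183, 3)·p³ ≈ 1004731 · 2.039655e-05 ≈ 20.4930.
Here α = 1, so p = 5/n is exactly at the triangle threshold p ~ 1/n. Asymptotically E[X] → c³/6 = 5³/6 = 125/6 ≈ 20.8333, a bounded constant. In this regime the triangle count is asymptotically Poisson(c³/6).

E[X] ≈ 20.4930; in regime p = Θ(1/n^{1}) E[X] stays bounded (at the triangle threshold p ~ 1/n).


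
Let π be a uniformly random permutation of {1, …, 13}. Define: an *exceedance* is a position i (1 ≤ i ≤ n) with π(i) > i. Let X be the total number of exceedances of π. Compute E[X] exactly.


Write X = Σ_{i=1}^{13} X_i, where X_i = 1_{π(i) > i}.
For each fixed i, π(i) is uniform over {1, …, 13} (marginal of a uniform permutation), so P[π(i) > i] = (n − i)/n. Summing: Σ_{i=1}^{13} (n − i)/n = (0 + 1 + … + 12)/13 = 13(13 − 1)/(2·13) = (13 − 1)/2.
Hence E[X] = Σ_{i=1}^{13} (13 − i)/13 = 6 ≈ 6.00000.

E[X] = 6 = 6.00000.


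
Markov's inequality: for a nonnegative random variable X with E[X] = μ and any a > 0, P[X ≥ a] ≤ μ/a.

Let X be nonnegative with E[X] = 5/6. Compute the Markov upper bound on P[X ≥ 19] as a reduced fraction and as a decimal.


μ = E[X] = 5/6, a = 19.
Markov: P[X ≥ 19] ≤ μ/a = (5/6)/19 = 5/114.
Numerically: ≈ 0.0439.
(Since a = 19 > μ = 0.8333, the bound 5/114 is < 1 and informative.)

P[X ≥ 19] ≤ 5/114 ≈ 0.0439.


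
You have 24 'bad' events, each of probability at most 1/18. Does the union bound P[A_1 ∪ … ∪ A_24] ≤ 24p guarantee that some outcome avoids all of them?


Union bound: P[∪_{i=1}^{24} A_i] ≤ Σ_i P[A_i] ≤ 24·p = 24·(1/18) = 4/3.
Numerically: 4/3 ≈ 1.33333.
Is 4/3 < 1? NO.
Since the bound 4/3 is ≥ 1, the union bound is uninformative here; it does NOT by itself certify existence.

24·p = 4/3 ≈ 1.33333; existence NOT certified by the union bound.


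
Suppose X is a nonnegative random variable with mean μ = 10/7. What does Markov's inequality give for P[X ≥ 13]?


μ = E[X] = 10/7, a = 13.
Markov: P[X ≥ 13] ≤ μ/a = (10/7)/13 = 10/91.
Numerically: ≈ 0.110.
(Since a = 13 > μ = 1.429, the bound 10/91 is < 1 and informative.)

P[X ≥ 13] ≤ 10/91 ≈ 0.110.


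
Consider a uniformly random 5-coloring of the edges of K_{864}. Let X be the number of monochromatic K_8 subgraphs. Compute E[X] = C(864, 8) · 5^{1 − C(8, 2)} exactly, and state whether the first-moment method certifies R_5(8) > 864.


E[X] = C(864, 8) · 5^{1 − 28} = 7455455062926006708 · 5^{−27} = 7455455062926006708/7450580596923828125.
As a reduced fraction: E[X] = 7455455062926006708/7450580596923828125 ≈ 1.000654.
Is E[X] < 1? NO.
Since E[X] ≥ 1, the first-moment bound is inconclusive at n = 864; it does NOT by itself certify R_5(8) > 864.

E[X] = 7455455062926006708/7450580596923828125 ≈ 1.000654; E[X] ≥ 1; first-moment method inconclusive here.


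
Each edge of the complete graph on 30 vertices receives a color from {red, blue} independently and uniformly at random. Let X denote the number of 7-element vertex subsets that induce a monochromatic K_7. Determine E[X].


Let X = Σ_S X_S over the C(30, 7) = 2035800 subsets S of size 7, where X_S = 1 if the K_7 on S is monochromatic.
For a fixed S, the K_7 on S has C(7, 2) = 21 edges. P[all 21 edges red] = (1/2)^21, and likewise for blue, so P[monochromatic] = 2·(1/2)^21 = 2^{1 − 21} = 1/1048576.
Summing: E[X] = C(30, 7) · 2^{1 − 21} = 2035800 · 1/1048576 = 254475/131072.
Numerically: E[X] ≈ 1.941490.

E[X] = C(30,7)·2^(1−C(7,2)) = 254475/131072 ≈ 1.941490.


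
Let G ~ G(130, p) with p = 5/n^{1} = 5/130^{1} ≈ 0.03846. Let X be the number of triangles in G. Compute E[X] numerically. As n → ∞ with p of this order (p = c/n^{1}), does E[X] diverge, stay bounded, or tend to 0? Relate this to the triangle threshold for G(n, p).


Number of potential triangles: C(130, 3) = 357760.
Each occurs with probability p³ ≈ (0.03846)³ ≈ 5.689577e-05.
By linearity: E[X] = C(130, 3)·p³ ≈ 357760 · 5.689577e-05 ≈ 20.3550.
Here α = 1, so p = 5/n is exactly at the triangle threshold p ~ 1/n. Asymptotically E[X] → c³/6 = 5³/6 = 125/6 ≈ 20.8333, a bounded constant. In this regime the triangle count is asymptotically Poisson(c³/6).

E[X] ≈ 20.3550; in regime p = Θ(1/n^{1}) E[X] stays bounded (at the triangle threshold p ~ 1/n).


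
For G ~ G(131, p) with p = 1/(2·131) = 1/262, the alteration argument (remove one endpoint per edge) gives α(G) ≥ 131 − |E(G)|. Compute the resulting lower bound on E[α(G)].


E[|E(G)|] = C(131, 2)·p = 8515 · (1/262) = 65/2.
E[α(G)] ≥ n − E[|E(G)|] = 131 − 65/2 = 197/2.
Numerically: ≈ 98.500.
(This is only a lower bound; the true E[α(G)] may be larger.)

E[α(G)] ≥ 197/2 ≈ 98.500.


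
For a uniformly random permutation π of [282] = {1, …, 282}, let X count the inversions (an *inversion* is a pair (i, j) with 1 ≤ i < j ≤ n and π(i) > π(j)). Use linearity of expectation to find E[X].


Write X = Σ X_I over the C(282, 2) = 39621 pairs i < j, with X_I the indicator of one inversion.
There are 39621 indicators.
For each fixed pair i < j, the values π(i) and π(j) are two distinct elements of {1, …, 282} in uniformly random order; by symmetry P[π(i) > π(j)] = 1/2.
By linearity: E[X] = 39621 · (1/2) = C(282, 2) · (1/2) = 39621/2 = 39621/2 ≈ 19810.500.

E[X] = 39621/2 = 19810.500.


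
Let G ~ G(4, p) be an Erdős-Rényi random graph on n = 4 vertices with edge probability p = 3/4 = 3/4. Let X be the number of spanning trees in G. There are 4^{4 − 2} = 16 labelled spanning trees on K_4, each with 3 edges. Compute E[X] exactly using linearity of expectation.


K_4 has 4^{4 − 2} = 16 labelled spanning trees.
For each such spanning tree H, let X_H = 1 if all 3 edges of H are present in G. Then P[X_H = 1] = p^{3} = (3/4)^{3} = 27/64.
Summing the indicators: E[X] = Σ_H E[X_H] = 16 · p^{3} = 16 · 27/64 = 27/4.
Numerically: E[X] ≈ 6.75.

E[X] = 16 · (3/4)^{3} = 27/4 ≈ 6.75.


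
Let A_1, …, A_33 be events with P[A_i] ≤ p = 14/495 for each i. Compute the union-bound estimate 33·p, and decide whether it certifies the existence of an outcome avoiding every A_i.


Union bound: P[∪_{i=1}^{33} A_i] ≤ Σ_i P[A_i] ≤ 33·p = 33·(14/495) = 14/15.
Numerically: 14/15 ≈ 0.933.
Is 14/15 < 1? YES.
Since P[∪ A_i] ≤ 14/15 < 1, the complement has P[∩ A_i^c] ≥ 1 − 14/15 = 1/15 > 0, so some outcome avoids every A_i.

33·p = 14/15 ≈ 0.933; existence CERTIFIED by the union bound.


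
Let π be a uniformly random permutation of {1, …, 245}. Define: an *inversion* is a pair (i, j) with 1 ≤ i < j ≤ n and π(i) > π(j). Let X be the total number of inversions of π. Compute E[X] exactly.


Write X = Σ X_I over the C(245, 2) = 29890 pairs i < j, with X_I the indicator of one inversion.
There are 29890 indicators.
For each fixed pair i < j, the values π(i) and π(j) are two distinct elements of {1, …, 245} in uniformly random order; by symmetry P[π(i) > π(j)] = 1/2.
By linearity: E[X] = 29890 · (1/2) = C(245, 2) · (1/2) = 29890/2 = 14945 ≈ 14945.0000.

E[X] = 14945 = 14945.0000.


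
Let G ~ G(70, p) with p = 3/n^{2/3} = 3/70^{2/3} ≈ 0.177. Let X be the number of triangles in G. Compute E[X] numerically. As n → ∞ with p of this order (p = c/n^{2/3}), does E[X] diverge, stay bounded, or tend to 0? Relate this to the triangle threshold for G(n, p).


Number of potential triangles: C(70, 3) = 54740.
Each occurs with probability p³ ≈ (0.177)³ ≈ 5.51020e-03.
By linearity: E[X] = C(70, 3)·p³ ≈ 54740 · 5.51020e-03 ≈ 301.629.
Since α = 2/3 < 1, p = c/n^{2/3} ≫ 1/n is above the triangle threshold p ~ 1/n. Asymptotically E[X] ~ (c³/6)·n^{3(1−α)} = (3³/6)·n^{1} → ∞; triangles are abundant w.h.p.

E[X] ≈ 301.629; in regime p = Θ(1/n^{2/3}) E[X] diverges (above the triangle threshold p ~ 1/n).


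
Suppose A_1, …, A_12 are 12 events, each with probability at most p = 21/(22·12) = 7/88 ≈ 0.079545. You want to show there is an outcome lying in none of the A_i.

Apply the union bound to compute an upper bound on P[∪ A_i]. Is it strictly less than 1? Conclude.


Union bound: P[∪_{i=1}^{12} A_i] ≤ Σ_i P[A_i] ≤ 12·p = 12·(7/88) = 21/22.
Numerically: 21/22 ≈ 0.954545.
Is 21/22 < 1? YES.
Since P[∪ A_i] ≤ 21/22 < 1, the complement has P[∩ A_i^c] ≥ 1 − 21/22 = 1/22 > 0, so some outcome avoids every A_i.

12·p = 21/22 ≈ 0.954545; existence CERTIFIED by the union bound.


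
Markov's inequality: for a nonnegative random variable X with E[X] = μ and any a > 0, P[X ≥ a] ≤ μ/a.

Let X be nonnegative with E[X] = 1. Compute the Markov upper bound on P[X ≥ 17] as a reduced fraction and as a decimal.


μ = E[X] = 1, a = 17.
Markov: P[X ≥ 17] ≤ μ/a = (1)/17 = 1/17.
Numerically: ≈ 0.059.
(Since a = 17 > μ = 1.000, the bound 1/17 is < 1 and informative.)

P[X ≥ 17] ≤ 1/17 ≈ 0.059.


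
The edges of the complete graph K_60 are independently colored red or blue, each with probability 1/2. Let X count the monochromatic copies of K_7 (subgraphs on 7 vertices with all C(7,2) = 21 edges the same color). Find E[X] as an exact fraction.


Let X = Σ_S X_S over the C(60, 7) = 386206920 subsets S of size 7, where X_S = 1 if the K_7 on S is monochromatic.
For a fixed S, the K_7 on S has C(7, 2) = 21 edges. P[all 21 edges red] = (1/2)^21, and likewise for blue, so P[monochromatic] = 2·(1/2)^21 = 2^{1 − 21} = 1/1048576.
By linearity: E[X] = C(60, 7) · 2^{1 − 21} = 386206920 · 1/1048576 = 48275865/131072.
Numerically: E[X] ≈ 368.315620.

E[X] = C(60,7)·2^(1−C(7,2)) = 48275865/131072 ≈ 368.315620.


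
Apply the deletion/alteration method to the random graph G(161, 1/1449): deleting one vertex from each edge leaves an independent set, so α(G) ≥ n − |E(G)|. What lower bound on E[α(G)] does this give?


E[|E(G)|] = C(161, 2)·p = 12880 · (1/1449) = 80/9.
E[α(G)] ≥ n − E[|E(G)|] = 161 − 80/9 = 1369/9.
Numerically: ≈ 152.11111.
(This is only a lower bound; the true E[α(G)] may be larger.)

E[α(G)] ≥ 1369/9 ≈ 152.11111.


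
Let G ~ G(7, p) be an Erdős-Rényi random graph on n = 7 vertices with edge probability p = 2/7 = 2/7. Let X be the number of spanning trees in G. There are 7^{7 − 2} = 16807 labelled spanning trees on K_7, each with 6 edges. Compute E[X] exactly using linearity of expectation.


K_7 has 7^{7 − 2} = 16807 labelled spanning trees.
For each such spanning tree H, let X_H = 1 if all 6 edges of H are present in G. Then P[X_H = 1] = p^{6} = (2/7)^{6} = 64/117649.
By linearity of expectation: E[X] = Σ_H E[X_H] = 16807 · p^{6} = 16807 · 64/117649 = 64/7.
Numerically: E[X] ≈ 9.143.

E[X] = 16807 · (2/7)^{6} = 64/7 ≈ 9.143.


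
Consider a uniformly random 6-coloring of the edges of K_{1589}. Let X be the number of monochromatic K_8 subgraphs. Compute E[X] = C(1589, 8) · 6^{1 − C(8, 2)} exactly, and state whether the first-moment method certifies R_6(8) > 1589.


E[X] = C(1589, 8) · 6^{1 − 28} = 990389025825605844438 · 6^{−27} = 990389025825605844438/1023490369077469249536.
As a reduced fraction: E[X] = 165064837637600974073/170581728179578208256 ≈ 0.96766.
Is E[X] < 1? YES.
Since E[X] < 1, there exists a 6-coloring of K_{1589} with no monochromatic K_8; hence R_6(8) > 1589.

E[X] = 165064837637600974073/170581728179578208256 ≈ 0.96766; E[X] < 1, so R_6(8) > 1589.


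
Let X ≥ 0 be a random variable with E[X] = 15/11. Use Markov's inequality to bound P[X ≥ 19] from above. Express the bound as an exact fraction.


μ = E[X] = 15/11, a = 19.
Markov: P[X ≥ 19] ≤ μ/a = (15/11)/19 = 15/209.
Numerically: ≈ 0.072.
(Since a = 19 > μ = 1.364, the bound 15/209 is < 1 and informative.)

P[X ≥ 19] ≤ 15/209 ≈ 0.072.


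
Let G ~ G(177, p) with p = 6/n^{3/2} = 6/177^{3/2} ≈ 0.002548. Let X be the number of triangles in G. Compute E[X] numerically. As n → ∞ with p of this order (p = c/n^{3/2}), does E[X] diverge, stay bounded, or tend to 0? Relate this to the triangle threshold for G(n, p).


Number of potential triangles: C(177, 3) = 908600.
Each occurs with probability p³ ≈ (0.002548)³ ≈ 1.6541468e-08.
By linearity: E[X] = C(177, 3)·p³ ≈ 908600 · 1.6541468e-08 ≈ 0.01503.
Since α = 3/2 > 1, p = c/n^{3/2} = o(1/n) is below the triangle threshold p ~ 1/n. Asymptotically E[X] ~ (c³/6)·n^{3(1−α)} = (6³/6)·n^{-1.5} → 0, so by Markov's inequality G has no triangles w.h.p.

E[X] ≈ 0.01503; in regime p = Θ(1/n^{3/2}) E[X] tends to 0 (below the triangle threshold p ~ 1/n).


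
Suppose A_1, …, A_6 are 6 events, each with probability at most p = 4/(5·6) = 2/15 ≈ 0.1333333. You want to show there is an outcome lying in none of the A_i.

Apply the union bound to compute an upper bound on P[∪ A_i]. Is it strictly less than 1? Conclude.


Union bound: P[∪_{i=1}^{6} A_i] ≤ Σ_i P[A_i] ≤ 6·p = 6·(2/15) = 4/5.
Numerically: 4/5 ≈ 0.8000000.
Is 4/5 < 1? YES.
Since P[∪ A_i] ≤ 4/5 < 1, the complement has P[∩ A_i^c] ≥ 1 − 4/5 = 1/5 > 0, so some outcome avoids every A_i.

6·p = 4/5 ≈ 0.8000000; existence CERTIFIED by the union bound.


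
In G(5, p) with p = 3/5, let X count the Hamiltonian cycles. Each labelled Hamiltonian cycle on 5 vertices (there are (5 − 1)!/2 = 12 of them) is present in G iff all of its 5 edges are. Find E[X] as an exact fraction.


K_5 has (5 − 1)!/2 = 12 labelled Hamiltonian cycles.
For each such Hamiltonian cycle H, let X_H = 1 if all 5 edges of H are present in G. Then P[X_H = 1] = p^{5} = (3/5)^{5} = 243/3125.
By linearity: E[X] = Σ_H E[X_H] = 12 · p^{5} = 12 · 243/3125 = 2916/3125.
Numerically: E[X] ≈ 0.93312.

E[X] = 12 · (3/5)^{5} = 2916/3125 ≈ 0.93312.


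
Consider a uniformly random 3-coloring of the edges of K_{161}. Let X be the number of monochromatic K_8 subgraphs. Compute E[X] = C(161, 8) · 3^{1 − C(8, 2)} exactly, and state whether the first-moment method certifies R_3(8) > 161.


E[X] = C(161, 8) · 3^{1 − 28} = 9383313279340 · 3^{−27} = 9383313279340/7625597484987.
As a reduced fraction: E[X] = 9383313279340/7625597484987 ≈ 1.23050.
Is E[X] < 1? NO.
Since E[X] ≥ 1, the first-moment bound is inconclusive at n = 161; it does NOT by itself certify R_3(8) > 161.

E[X] = 9383313279340/7625597484987 ≈ 1.23050; E[X] ≥ 1; first-moment method inconclusive here.


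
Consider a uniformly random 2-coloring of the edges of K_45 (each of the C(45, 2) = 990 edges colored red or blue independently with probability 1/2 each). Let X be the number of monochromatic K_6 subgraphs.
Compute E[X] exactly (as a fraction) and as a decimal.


Let X = Σ_S X_S over the C(45, 6) = 8145060 subsets S of size 6, where X_S = 1 if the K_6 on S is monochromatic.
For a fixed S, the K_6 on S has C(6, 2) = 15 edges. P[all 15 edges red] = (1/2)^15, and likewise for blue, so P[monochromatic] = 2·(1/2)^15 = 2^{1 − 15} = 1/16384.
Summing: E[X] = C(45, 6) · 2^{1 − 15} = 8145060 · 1/16384 = 2036265/4096.
Numerically: E[X] ≈ 497.135010.

E[X] = C(45,6)·2^(1−C(6,2)) = 2036265/4096 ≈ 497.135010.


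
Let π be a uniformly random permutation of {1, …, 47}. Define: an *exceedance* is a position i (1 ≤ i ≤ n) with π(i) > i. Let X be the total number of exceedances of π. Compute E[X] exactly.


Write X = Σ_{i=1}^{47} X_i, where X_i = 1_{π(i) > i}.
For each fixed i, π(i) is uniform over {1, …, 47} (marginal of a uniform permutation), so P[π(i) > i] = (n − i)/n. Summing: Σ_{i=1}^{47} (n − i)/n = (0 + 1 + … + 46)/47 = 47(47 − 1)/(2·47) = (47 − 1)/2.
Hence E[X] = Σ_{i=1}^{47} (47 − i)/47 = 23 ≈ 23.000000.

E[X] = 23 = 23.000000.


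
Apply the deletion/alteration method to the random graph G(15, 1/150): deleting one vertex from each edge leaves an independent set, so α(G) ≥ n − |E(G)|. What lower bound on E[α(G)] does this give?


E[|E(G)|] = C(15, 2)·p = 105 · (1/150) = 7/10.
E[α(G)] ≥ n − E[|E(G)|] = 15 − 7/10 = 143/10.
Numerically: ≈ 14.30000.
(This is only a lower bound; the true E[α(G)] may be larger.)

E[α(G)] ≥ 143/10 ≈ 14.30000.


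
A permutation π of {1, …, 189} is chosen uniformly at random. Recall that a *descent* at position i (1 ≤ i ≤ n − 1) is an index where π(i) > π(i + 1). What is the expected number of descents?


Write X = Σ X_I over i = 1, …, 188, with X_I the indicator of one descent.
There are 188 indicators.
For each fixed i, the pair (π(i), π(i+1)) is a uniformly random ordered pair of distinct values from {1, …, 189}; by symmetry P[π(i) > π(i+1)] = 1/2.
By linearity: E[X] = 188 · (1/2) = (189 − 1) · (1/2) = 94 ≈ 94.000.

E[X] = 94 = 94.000.


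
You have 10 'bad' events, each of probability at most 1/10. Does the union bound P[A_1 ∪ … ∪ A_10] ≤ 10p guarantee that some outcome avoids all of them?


Union bound: P[∪_{i=1}^{10} A_i] ≤ Σ_i P[A_i] ≤ 10·p = 10·(1/10) = 1.
Numerically: 1 ≈ 1.000.
Is 1 < 1? NO.
Since the bound 1 is ≥ 1, the union bound is uninformative here; it does NOT by itself certify existence.

10·p = 1 ≈ 1.000; existence NOT certified by the union bound.


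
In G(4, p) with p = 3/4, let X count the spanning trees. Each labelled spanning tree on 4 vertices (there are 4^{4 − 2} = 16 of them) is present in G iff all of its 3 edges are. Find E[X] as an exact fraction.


K_4 has 4^{4 − 2} = 16 labelled spanning trees.
For each such spanning tree H, let X_H = 1 if all 3 edges of H are present in G. Then P[X_H = 1] = p^{3} = (3/4)^{3} = 27/64.
By linearity: E[X] = Σ_H E[X_H] = 16 · p^{3} = 16 · 27/64 = 27/4.
Numerically: E[X] ≈ 6.75.

E[X] = 16 · (3/4)^{3} = 27/4 ≈ 6.75.


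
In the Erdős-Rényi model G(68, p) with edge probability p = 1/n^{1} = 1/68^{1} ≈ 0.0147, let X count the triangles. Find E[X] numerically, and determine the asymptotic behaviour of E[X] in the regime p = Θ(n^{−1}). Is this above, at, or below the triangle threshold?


Number of potential triangles: C(68, 3) = 50116.
Each occurs with probability p³ ≈ (0.0147)³ ≈ 3.18034e-06.
By linearity: E[X] = C(68, 3)·p³ ≈ 50116 · 3.18034e-06 ≈ 0.159.
Here α = 1, so p = 1/n is exactly at the triangle threshold p ~ 1/n. Asymptotically E[X] → c³/6 = 1³/6 = 1/6 ≈ 0.167, a bounded constant. In this regime the triangle count is asymptotically Poisson(c³/6).

E[X] ≈ 0.159; in regime p = Θ(1/n^{1}) E[X] stays bounded (at the triangle threshold p ~ 1/n).


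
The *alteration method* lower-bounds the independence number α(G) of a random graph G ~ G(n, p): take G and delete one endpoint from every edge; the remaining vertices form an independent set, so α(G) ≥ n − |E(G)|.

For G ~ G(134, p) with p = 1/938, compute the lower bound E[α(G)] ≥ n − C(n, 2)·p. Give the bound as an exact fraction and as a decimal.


E[|E(G)|] = C(134, 2)·p = 8911 · (1/938) = 19/2.
E[α(G)] ≥ n − E[|E(G)|] = 134 − 19/2 = 249/2.
Numerically: ≈ 124.5000.
(This is only a lower bound; the true E[α(G)] may be larger.)

E[α(G)] ≥ 249/2 ≈ 124.5000.


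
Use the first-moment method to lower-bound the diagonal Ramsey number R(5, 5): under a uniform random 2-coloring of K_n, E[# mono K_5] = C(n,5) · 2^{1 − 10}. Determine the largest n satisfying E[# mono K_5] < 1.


We need C(n, 5) · 2^{1 − 10} < 1, i.e. C(n, 5) < 2^{10 − 1} = 512.
Check values of n near the boundary:
  n = 5: C(5, 5) = 1; 1 < 512? YES
  n = 6: C(6, 5) = 6; 6 < 512? YES
  n = 7: C(7, 5) = 21; 21 < 512? YES
  n = 8: C(8, 5) = 56; 56 < 512? YES
  n = 9: C(9, 5) = 126; 126 < 512? YES
  n = 10: C(10, 5) = 252; 252 < 512? YES
  n = 11: C(11, 5) = 462; 462 < 512? YES
  n = 12: C(12, 5) = 792; 792 < 512? NO
  n = 13: C(13, 5) = 1287; 1287 < 512? NO
The largest n with C(n, 5) < 512 is n = 11 (where E[X] = 231/256 ≈ 0.9023). Hence R(5, 5) > 11, i.e. R(5, 5) ≥ 12.

Largest n = 11; hence R(5, 5) > 11.


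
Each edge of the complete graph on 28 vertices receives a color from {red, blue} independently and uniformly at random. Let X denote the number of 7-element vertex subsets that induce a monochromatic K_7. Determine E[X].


Let X = Σ_S X_S over the C(28, 7) = 1184040 subsets S of size 7, where X_S = 1 if the K_7 on S is monochromatic.
For a fixed S, the K_7 on S has C(7, 2) = 21 edges. P[all 21 edges red] = (1/2)^21, and likewise for blue, so P[monochromatic] = 2·(1/2)^21 = 2^{1 − 21} = 1/1048576.
Summing: E[X] = C(28, 7) · 2^{1 − 21} = 1184040 · 1/1048576 = 148005/131072.
Numerically: E[X] ≈ 1.12919.

E[X] = C(28,7)·2^(1−C(7,2)) = 148005/131072 ≈ 1.12919.


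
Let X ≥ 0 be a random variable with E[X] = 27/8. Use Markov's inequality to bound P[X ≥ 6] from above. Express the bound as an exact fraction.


μ = E[X] = 27/8, a = 6.
Markov: P[X ≥ 6] ≤ μ/a = (27/8)/6 = 9/16.
Numerically: ≈ 0.56250.
(Since a = 6 > μ = 3.37500, the bound 9/16 is < 1 and informative.)

P[X ≥ 6] ≤ 9/16 ≈ 0.56250.


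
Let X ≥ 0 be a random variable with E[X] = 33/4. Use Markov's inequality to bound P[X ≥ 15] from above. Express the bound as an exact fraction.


μ = E[X] = 33/4, a = 15.
Markov: P[X ≥ 15] ≤ μ/a = (33/4)/15 = 11/20.
Numerically: ≈ 0.550.
(Since a = 15 > μ = 8.250, the bound 11/20 is < 1 and informative.)

P[X ≥ 15] ≤ 11/20 ≈ 0.550.


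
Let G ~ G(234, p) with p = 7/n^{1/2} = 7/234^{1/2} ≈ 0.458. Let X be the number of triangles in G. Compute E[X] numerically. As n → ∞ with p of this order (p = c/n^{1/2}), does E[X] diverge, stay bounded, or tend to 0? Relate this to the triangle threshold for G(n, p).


Number of potential triangles: C(234, 3) = 2108184.
Each occurs with probability p³ ≈ (0.458)³ ≈ 9.58231e-02.
By linearity: E[X] = C(234, 3)·p³ ≈ 2108184 · 9.58231e-02 ≈ 202012.781.
Since α = 1/2 < 1, p = c/n^{1/2} ≫ 1/n is above the triangle threshold p ~ 1/n. Asymptotically E[X] ~ (c³/6)·n^{3(1−α)} = (7³/6)·n^{1.5} → ∞; triangles are abundant w.h.p.

E[X] ≈ 202012.781; in regime p = Θ(1/n^{1/2}) E[X] diverges (above the triangle threshold p ~ 1/n).
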